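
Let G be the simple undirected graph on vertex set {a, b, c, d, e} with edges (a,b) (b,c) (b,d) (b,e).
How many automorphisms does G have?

24

Vertex b has degree 4 and every other vertex has degree 1, so G is the star K_{1,4} with centre b. Any automorphism fixes the centre and permutes the 4 leaves freely, so Aut(G) ≅ S_4 of order 4! = 24.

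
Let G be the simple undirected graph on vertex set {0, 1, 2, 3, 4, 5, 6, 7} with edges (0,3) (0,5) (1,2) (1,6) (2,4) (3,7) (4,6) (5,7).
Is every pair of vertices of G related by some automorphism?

G has two connected components, {0, 3, 5, 7} and {1, 2, 4, 6}; each is 2-regular, so G = C_4 ⊔ C_4. With two isomorphic components, Aut(G) = Aut(C_4) ≀ S_2 = (D_4 × D_4) ⋊ Z_2: permute each cycle by D_4, then optionally swap the two cycles. Order 2·(2·4)² = 128. Under this action every vertex can be carried to every other, so G is vertex-transitive.

Yes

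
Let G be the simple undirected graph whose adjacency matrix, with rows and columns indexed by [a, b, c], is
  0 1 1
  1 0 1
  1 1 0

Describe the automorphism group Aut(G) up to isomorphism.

S_3

Every vertex has degree 2, so G is the complete graph K_3. Every bijection on the vertex set is an automorphism of K_3; hence Aut(K_3) ≅ S_3, order 6.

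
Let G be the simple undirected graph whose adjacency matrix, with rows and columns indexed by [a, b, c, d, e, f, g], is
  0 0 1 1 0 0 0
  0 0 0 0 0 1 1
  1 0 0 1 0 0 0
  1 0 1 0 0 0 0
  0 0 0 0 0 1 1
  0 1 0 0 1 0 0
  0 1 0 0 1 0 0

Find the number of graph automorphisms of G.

48

G has two connected components, {b, e, f, g} and {a, c, d}; each is 2-regular, so G = C_4 ⊔ C_3. No automorphism exchanges components of different sizes, hence Aut(G) is the direct product D_4 × D_3, order 48.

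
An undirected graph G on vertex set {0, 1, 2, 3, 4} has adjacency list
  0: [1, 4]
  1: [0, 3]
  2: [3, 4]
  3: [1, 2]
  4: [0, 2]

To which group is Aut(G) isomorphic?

the dihedral group of order 10

G is 2-regular and connected on 5 vertices, i.e. the cycle C_5. C_5 has 5 rotations and 5 reflections, so Aut(C_5) ≅ D_5 of order 10.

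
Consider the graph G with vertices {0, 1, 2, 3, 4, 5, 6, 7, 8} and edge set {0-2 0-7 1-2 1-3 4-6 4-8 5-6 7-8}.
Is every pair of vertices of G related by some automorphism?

Automorphisms preserve degree, but G has vertices of degree 1 and vertices of degree 2; no automorphism maps one to the other, so G is not vertex-transitive.

No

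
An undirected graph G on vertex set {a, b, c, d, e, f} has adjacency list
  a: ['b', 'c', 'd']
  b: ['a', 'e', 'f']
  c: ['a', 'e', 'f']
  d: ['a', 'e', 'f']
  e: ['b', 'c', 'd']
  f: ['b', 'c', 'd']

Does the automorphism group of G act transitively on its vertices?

G is 3-regular and bipartite with parts {b, c, d} and {a, e, f} (each part is independent and every cross-pair is an edge), so G = K_{3,3}. Aut(K_{3,3}) is the wreath product S_3 ≀ Z_2: permute within each part, then optionally swap the parts; |Aut| = 2·(3!)² = 72. This group acts transitively on the 6 vertices.

Yes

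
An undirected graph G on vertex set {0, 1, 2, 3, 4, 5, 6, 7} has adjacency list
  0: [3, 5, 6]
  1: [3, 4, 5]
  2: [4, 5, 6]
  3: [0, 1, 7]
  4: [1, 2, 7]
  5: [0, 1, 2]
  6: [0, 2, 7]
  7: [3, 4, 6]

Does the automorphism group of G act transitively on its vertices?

G is 3-regular and bipartite on 2^3 = 8 vertices with girth 4; it is the hypercube graph Q_3. The symmetry group of the 3-cube is the hyperoctahedral group B_3 = Z_2 ≀ S_3, of order 2^3·3! = 48. Under this action every vertex can be carried to every other, so G is vertex-transitive.

Yes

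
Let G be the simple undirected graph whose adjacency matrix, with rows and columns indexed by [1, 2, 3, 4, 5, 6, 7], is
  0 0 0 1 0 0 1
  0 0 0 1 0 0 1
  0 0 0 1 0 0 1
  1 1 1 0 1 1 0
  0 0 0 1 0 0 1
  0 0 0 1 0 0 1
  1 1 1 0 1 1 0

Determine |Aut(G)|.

240

The vertices split by degree into {4, 7} (degree 5) and {1, 2, 3, 5, 6} (degree 2); every edge runs between the two parts, so G is the complete bipartite graph K_{2,5}. Automorphisms preserve the bipartition setwise (since the parts differ in size) and act as S_5 × S_2 within it; |Aut| = 240.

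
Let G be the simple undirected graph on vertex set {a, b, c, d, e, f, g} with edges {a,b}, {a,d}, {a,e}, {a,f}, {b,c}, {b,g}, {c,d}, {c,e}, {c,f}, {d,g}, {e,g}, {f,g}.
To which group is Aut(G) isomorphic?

The vertices split by degree into {a, c, g} (degree 4) and {b, d, e, f} (degree 3); every edge runs between the two parts, so G is the complete bipartite graph K_{3,4}. Automorphisms preserve the bipartition setwise (since the parts differ in size) and act as S_4 × S_3 within it; |Aut| = 144.

S_4 × S_3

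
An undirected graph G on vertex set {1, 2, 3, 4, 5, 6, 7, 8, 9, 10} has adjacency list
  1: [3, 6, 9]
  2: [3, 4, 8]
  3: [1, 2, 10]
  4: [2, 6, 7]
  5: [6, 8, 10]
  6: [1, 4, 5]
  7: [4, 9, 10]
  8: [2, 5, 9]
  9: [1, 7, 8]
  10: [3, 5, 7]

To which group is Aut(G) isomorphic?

G is 3-regular on 10 vertices with no triangles and no 4-cycles (girth 5): this is the Petersen graph. It is a classical fact that the Petersen graph has automorphism group S_5 (order 120), arising from its description as the Kneser graph K(5,2).

the symmetric group S_5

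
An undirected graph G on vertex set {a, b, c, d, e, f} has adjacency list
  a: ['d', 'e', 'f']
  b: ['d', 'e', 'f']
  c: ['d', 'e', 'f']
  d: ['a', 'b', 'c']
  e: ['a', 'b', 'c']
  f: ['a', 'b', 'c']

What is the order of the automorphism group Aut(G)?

72

G is 3-regular and bipartite with parts {a, b, c} and {d, e, f} (each part is independent and every cross-pair is an edge), so G = K_{3,3}. Aut(K_{3,3}) is the wreath product S_3 ≀ Z_2: permute within each part, then optionally swap the parts; |Aut| = 2·(3!)² = 72.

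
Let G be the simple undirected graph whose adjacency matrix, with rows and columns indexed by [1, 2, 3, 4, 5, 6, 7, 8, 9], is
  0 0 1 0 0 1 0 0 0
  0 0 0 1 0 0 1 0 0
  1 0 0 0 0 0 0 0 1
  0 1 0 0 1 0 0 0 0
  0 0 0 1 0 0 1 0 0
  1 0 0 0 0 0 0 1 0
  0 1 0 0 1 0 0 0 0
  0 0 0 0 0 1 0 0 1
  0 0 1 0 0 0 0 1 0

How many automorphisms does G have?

G has two connected components, {1, 3, 6, 8, 9} and {2, 4, 5, 7}; each is 2-regular, so G = C_5 ⊔ C_4. No automorphism exchanges components of different sizes, hence Aut(G) is the direct product D_5 × D_4, order 80.

80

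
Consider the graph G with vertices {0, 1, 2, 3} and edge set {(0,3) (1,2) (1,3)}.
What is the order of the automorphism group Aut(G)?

2

The degree sequence is [1, 2, 1, 2]; the two degree-1 vertices 0 and 2 are the ends of a path, so G = P_4. A path has exactly one nontrivial symmetry — reversal — giving Aut(G) of order 2.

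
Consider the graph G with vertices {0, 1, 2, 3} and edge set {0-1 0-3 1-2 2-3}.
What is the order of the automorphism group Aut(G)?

8

G is 2-regular and bipartite on 2^2 = 4 vertices with girth 4; it is the hypercube graph Q_2. Aut(Q_2) consists of the signed permutations of the 2 coordinate axes: 2! permutations times 2^2 sign flips, so |Aut| = 2^2·2! = 8.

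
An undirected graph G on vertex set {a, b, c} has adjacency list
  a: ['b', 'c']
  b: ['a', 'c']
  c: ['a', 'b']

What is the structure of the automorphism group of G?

S_3

All 3 vertices are pairwise adjacent: G = K_3. Any permutation of the 3 vertices preserves K_3, so Aut(K_3) = S_3 of order 3! = 6.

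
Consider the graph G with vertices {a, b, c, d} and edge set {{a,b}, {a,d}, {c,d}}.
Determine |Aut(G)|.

2

The degree sequence is [2, 1, 1, 2]; the two degree-1 vertices b and c are the ends of a path, so G = P_4. A path has exactly one nontrivial symmetry — reversal — giving Aut(G) of order 2.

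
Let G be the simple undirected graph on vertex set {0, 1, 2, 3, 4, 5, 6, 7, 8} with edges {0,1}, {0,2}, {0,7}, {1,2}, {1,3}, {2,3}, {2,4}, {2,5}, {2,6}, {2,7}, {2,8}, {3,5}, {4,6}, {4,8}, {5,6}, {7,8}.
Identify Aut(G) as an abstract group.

the dihedral group of order 16

Vertex 2 is the unique vertex of degree 8; the remaining 8 vertices each have degree 3 and induce a cycle, so G is the wheel on 9 vertices with hub 2. Every automorphism fixes the hub and acts on the rim 8-cycle, so Aut(G) ≅ Aut(C_8) = D_8 of order 16.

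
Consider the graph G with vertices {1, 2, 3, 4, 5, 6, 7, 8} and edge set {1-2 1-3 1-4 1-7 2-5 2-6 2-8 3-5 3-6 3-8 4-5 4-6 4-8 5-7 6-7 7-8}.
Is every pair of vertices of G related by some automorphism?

Yes

G is 4-regular and bipartite with parts {2, 3, 4, 7} and {1, 5, 6, 8} (each part is independent and every cross-pair is an edge), so G = K_{4,4}. Aut(K_{4,4}) is the wreath product S_4 ≀ Z_2: permute within each part, then optionally swap the parts; |Aut| = 2·(4!)² = 1152. Under this action every vertex can be carried to every other, so G is vertex-transitive.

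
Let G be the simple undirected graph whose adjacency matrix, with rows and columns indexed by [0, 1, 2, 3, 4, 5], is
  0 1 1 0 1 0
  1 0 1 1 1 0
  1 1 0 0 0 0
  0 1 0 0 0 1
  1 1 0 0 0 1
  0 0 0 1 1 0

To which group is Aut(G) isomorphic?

The degree sequence is [3, 4, 2, 2, 3, 2]. Checking the degree-preserving permutations of the vertex set shows that none except the identity preserves every edge, so Aut(G) is trivial.

the trivial group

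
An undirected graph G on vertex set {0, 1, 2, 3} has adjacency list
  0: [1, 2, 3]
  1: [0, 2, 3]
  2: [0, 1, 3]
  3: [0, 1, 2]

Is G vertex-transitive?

All 4 vertices are pairwise adjacent: G = K_4. Any permutation of the 4 vertices preserves K_4, so Aut(K_4) = S_4 of order 4! = 24. Under this action every vertex can be carried to every other, so G is vertex-transitive.

Yes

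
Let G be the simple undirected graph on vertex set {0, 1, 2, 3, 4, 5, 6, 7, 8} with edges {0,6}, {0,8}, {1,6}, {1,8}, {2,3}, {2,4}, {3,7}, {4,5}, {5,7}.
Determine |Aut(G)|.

80

G has two connected components, {2, 3, 4, 5, 7} and {0, 1, 6, 8}; each is 2-regular, so G = C_5 ⊔ C_4. No automorphism exchanges components of different sizes, hence Aut(G) is the direct product D_4 × D_5, order 80.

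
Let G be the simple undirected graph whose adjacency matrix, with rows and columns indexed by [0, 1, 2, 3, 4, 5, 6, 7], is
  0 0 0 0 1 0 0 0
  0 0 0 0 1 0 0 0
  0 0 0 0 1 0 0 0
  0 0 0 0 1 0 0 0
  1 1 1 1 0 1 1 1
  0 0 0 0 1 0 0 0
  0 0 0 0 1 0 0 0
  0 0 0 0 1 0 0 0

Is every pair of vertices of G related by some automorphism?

Vertex 4 is the only vertex of degree 7, so every automorphism fixes it; G is not vertex-transitive.

No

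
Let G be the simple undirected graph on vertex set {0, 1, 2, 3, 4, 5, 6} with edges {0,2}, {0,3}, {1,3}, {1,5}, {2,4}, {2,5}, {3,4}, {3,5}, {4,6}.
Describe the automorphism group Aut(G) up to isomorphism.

The degree sequence is [2, 2, 3, 4, 3, 3, 1]. Checking the degree-preserving permutations of the vertex set shows that none except the identity preserves every edge, so Aut(G) is trivial.

1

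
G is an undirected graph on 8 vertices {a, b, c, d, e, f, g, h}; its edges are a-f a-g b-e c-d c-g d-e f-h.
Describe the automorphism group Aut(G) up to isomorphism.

the cyclic group of order 2

The degree sequence is [2, 1, 2, 2, 2, 2, 2, 1]; the two degree-1 vertices b and h are the ends of a path, so G = P_8. The only nontrivial automorphism of a path is the end-to-end reflection, so Aut(G) ≅ Z_2.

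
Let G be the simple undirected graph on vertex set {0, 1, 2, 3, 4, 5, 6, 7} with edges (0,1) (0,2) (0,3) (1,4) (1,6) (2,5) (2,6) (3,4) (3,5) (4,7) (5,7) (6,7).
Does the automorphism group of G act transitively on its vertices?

Yes

G is 3-regular and bipartite on 2^3 = 8 vertices with girth 4; it is the hypercube graph Q_3. The symmetry group of the 3-cube is the hyperoctahedral group B_3 = Z_2 ≀ S_3, of order 2^3·3! = 48. This group acts transitively on the 8 vertices.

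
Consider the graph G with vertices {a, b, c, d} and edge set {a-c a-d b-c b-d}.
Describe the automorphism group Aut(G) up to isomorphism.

the dihedral group of order 8

Every vertex has degree 2 and the graph is connected, so G is the 4-cycle C_4. The automorphisms of the 4-cycle are exactly the symmetries of a regular 4-gon: the dihedral group D_4, |D_4| = 8.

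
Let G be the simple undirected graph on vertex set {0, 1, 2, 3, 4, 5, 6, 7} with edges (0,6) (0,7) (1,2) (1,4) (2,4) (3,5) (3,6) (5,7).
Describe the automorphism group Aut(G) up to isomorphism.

D_5 × D_3

G has two connected components, {0, 3, 5, 6, 7} and {1, 2, 4}; each is 2-regular, so G = C_5 ⊔ C_3. The components are non-isomorphic (different sizes), so Aut(G) = Aut(C_5) × Aut(C_3) = D_5 × D_3 of order 10·6 = 60.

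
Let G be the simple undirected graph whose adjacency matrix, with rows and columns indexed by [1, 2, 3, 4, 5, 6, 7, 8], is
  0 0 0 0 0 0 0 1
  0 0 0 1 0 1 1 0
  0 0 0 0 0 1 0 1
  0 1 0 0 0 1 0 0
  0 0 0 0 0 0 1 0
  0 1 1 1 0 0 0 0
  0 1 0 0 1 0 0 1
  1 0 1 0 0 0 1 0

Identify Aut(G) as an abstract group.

{e}

The degree sequence is [1, 3, 2, 2, 1, 3, 3, 3]. Checking the degree-preserving permutations of the vertex set shows that none except the identity preserves every edge, so Aut(G) is trivial.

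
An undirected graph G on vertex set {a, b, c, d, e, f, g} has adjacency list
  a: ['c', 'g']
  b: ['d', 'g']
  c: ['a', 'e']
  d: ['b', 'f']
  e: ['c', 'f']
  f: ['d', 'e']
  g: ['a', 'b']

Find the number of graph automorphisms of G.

14

Every vertex has degree 2 and the graph is connected, so G is the 7-cycle C_7. C_7 has 7 rotations and 7 reflections, so Aut(C_7) ≅ D_7 of order 14.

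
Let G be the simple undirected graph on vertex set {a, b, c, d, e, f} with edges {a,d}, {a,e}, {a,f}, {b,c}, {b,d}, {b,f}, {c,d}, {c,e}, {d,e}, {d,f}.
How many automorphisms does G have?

Vertex d is the unique vertex of degree 5; the remaining 5 vertices each have degree 3 and induce a cycle, so G is the wheel on 6 vertices with hub d. With the hub fixed, the remaining symmetry is that of the rim cycle C_5, giving the dihedral group D_5.

10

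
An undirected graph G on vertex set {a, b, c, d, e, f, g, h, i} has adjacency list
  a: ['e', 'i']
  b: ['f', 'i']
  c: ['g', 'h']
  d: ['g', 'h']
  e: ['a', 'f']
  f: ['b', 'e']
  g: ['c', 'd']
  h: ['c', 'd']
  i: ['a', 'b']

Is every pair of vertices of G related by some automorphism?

No

G has two connected components, {a, b, e, f, i} and {c, d, g, h}; each is 2-regular, so G = C_5 ⊔ C_4. The orbit of a under Aut(G) is {a, b, e, f, i}, which does not contain c, so G is not vertex-transitive.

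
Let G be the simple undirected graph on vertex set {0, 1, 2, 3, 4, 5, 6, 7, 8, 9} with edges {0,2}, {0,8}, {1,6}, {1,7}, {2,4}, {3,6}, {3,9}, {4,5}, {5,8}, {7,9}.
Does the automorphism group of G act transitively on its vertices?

Yes

G has two connected components, {0, 2, 4, 5, 8} and {1, 3, 6, 7, 9}; each is 2-regular, so G = C_5 ⊔ C_5. With two isomorphic components, Aut(G) = Aut(C_5) ≀ S_2 = (D_5 × D_5) ⋊ Z_2: permute each cycle by D_5, then optionally swap the two cycles. Order 2·(2·5)² = 200. Under this action every vertex can be carried to every other, so G is vertex-transitive.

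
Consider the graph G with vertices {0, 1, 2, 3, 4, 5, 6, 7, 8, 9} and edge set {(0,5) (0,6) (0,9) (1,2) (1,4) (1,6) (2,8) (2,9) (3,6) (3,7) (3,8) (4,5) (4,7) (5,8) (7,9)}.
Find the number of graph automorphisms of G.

G is 3-regular on 10 vertices with no triangles and no 4-cycles (girth 5): this is the Petersen graph. Viewing the Petersen graph as the Kneser graph K(5,2) — vertices are 2-subsets of {1,…,5}, edges join disjoint pairs — its automorphisms are exactly the permutations of the 5-element set, so Aut ≅ S_5 of order 120.

120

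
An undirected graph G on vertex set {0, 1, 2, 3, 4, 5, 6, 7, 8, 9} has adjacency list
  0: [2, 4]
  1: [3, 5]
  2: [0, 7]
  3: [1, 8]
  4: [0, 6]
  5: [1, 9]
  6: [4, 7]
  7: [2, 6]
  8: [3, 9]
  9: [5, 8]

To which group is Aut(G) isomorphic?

G has two connected components, {0, 2, 4, 6, 7} and {1, 3, 5, 8, 9}; each is 2-regular, so G = C_5 ⊔ C_5. Aut of a disjoint union of two copies of C_5 is the wreath product D_5 ≀ Z_2, of order 2·10² = 200.

D_5 ≀ Z_2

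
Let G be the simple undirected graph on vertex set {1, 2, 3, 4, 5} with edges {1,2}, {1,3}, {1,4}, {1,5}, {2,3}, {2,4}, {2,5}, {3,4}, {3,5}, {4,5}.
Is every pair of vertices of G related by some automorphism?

Yes

Every vertex has degree 4, so G is the complete graph K_5. Every bijection on the vertex set is an automorphism of K_5; hence Aut(K_5) ≅ S_5, order 120. This group acts transitively on the 5 vertices.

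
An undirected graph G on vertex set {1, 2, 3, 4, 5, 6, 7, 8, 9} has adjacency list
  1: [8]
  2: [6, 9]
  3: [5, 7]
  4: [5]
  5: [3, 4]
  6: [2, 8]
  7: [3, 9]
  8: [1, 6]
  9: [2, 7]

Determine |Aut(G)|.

2

The degree sequence is [1, 2, 2, 1, 2, 2, 2, 2, 2]; the two degree-1 vertices 1 and 4 are the ends of a path, so G = P_9. A path has exactly one nontrivial symmetry — reversal — giving Aut(G) of order 2.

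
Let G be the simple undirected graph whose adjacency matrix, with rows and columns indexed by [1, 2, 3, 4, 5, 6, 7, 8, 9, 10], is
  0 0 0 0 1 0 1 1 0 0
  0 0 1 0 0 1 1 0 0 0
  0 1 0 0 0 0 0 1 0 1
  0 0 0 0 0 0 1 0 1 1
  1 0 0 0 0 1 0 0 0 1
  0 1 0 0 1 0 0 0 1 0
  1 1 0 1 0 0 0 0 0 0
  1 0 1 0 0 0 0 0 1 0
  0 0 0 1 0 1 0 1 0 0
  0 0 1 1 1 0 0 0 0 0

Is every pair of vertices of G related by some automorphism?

Yes

G is 3-regular on 10 vertices with no triangles and no 4-cycles (girth 5): this is the Petersen graph. Viewing the Petersen graph as the Kneser graph K(5,2) — vertices are 2-subsets of {1,…,5}, edges join disjoint pairs — its automorphisms are exactly the permutations of the 5-element set, so Aut ≅ S_5 of order 120. This group acts transitively on the 10 vertices.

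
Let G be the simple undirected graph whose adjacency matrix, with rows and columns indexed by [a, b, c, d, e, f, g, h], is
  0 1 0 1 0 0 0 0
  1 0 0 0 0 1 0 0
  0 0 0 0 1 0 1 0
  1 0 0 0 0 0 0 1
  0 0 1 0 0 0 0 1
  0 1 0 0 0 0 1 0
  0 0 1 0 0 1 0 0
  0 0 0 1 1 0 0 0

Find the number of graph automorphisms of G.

G is 2-regular and connected on 8 vertices, i.e. the cycle C_8. C_8 has 8 rotations and 8 reflections, so Aut(C_8) ≅ D_8 of order 16.

16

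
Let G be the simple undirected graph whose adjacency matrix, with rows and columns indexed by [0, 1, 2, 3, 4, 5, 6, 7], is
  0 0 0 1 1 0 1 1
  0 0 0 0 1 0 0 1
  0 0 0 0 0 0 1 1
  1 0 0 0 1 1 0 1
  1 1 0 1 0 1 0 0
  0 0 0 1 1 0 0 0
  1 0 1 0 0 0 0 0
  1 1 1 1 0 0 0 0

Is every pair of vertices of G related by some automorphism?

Automorphisms preserve degree, but G has vertices of degree 2 and vertices of degree 4; no automorphism maps one to the other, so G is not vertex-transitive.

No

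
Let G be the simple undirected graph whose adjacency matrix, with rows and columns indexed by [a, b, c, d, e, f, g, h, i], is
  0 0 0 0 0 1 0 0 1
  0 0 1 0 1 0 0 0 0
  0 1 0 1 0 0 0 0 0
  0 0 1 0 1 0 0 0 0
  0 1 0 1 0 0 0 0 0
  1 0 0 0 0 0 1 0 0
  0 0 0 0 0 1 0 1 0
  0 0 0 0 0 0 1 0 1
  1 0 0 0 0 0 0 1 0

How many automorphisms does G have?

G has two connected components, {a, f, g, h, i} and {b, c, d, e}; each is 2-regular, so G = C_5 ⊔ C_4. No automorphism exchanges components of different sizes, hence Aut(G) is the direct product D_4 × D_5, order 80.

80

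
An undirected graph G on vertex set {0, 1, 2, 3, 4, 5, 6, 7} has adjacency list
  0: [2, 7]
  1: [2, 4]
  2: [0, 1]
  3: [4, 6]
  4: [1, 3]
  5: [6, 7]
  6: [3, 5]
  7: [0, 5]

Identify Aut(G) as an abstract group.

Every vertex has degree 2 and the graph is connected, so G is the 8-cycle C_8. C_8 has 8 rotations and 8 reflections, so Aut(C_8) ≅ D_8 of order 16.

D_8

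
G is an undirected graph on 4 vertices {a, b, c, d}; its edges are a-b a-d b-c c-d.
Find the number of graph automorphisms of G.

8

G is 2-regular and bipartite on 2^2 = 4 vertices with girth 4; it is the hypercube graph Q_2. Aut(Q_2) consists of the signed permutations of the 2 coordinate axes: 2! permutations times 2^2 sign flips, so |Aut| = 2^2·2! = 8.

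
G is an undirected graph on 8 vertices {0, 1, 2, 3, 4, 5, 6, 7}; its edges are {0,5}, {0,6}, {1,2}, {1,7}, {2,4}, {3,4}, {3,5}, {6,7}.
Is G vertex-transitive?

Yes

Every vertex has degree 2 and the graph is connected, so G is the 8-cycle C_8. C_8 has 8 rotations and 8 reflections, so Aut(C_8) ≅ D_8 of order 16. This group acts transitively on the 8 vertices.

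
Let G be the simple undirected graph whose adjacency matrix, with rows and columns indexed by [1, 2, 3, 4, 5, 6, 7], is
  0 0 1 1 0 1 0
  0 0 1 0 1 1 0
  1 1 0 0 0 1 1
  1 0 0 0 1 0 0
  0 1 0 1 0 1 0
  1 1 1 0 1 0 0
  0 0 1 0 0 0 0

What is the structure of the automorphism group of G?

{e}

Degrees alone do not determine every vertex (e.g. 1 and 2 both have degree 3), but their neighbour-degree multisets differ: N(1) has degrees [2, 4, 4] while N(2) has degrees [3, 4, 4]. Repeating this refinement separates all vertices, so the only automorphism is the identity.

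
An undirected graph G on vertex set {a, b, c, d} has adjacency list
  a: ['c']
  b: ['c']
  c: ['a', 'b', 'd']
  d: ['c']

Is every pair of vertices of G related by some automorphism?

Vertex c is the only vertex of degree 3, so every automorphism fixes it; G is not vertex-transitive.

No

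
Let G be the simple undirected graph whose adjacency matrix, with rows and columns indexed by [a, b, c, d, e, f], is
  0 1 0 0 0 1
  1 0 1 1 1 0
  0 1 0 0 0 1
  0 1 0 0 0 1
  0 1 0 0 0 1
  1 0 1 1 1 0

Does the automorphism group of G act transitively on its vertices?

Automorphisms preserve degree, but G has vertices of degree 2 and vertices of degree 4; no automorphism maps one to the other, so G is not vertex-transitive.

No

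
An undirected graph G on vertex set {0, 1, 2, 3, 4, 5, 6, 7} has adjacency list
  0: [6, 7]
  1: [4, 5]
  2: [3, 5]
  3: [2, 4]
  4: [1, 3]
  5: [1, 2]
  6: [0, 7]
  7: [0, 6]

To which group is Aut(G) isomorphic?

D_5 × D_3

G has two connected components, {1, 2, 3, 4, 5} and {0, 6, 7}; each is 2-regular, so G = C_5 ⊔ C_3. No automorphism exchanges components of different sizes, hence Aut(G) is the direct product D_5 × D_3, order 60.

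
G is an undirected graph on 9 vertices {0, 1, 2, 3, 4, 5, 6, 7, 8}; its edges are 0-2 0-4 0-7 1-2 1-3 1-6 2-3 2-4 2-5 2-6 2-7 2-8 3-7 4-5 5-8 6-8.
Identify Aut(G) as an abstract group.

Vertex 2 is the unique vertex of degree 8; the remaining 8 vertices each have degree 3 and induce a cycle, so G is the wheel on 9 vertices with hub 2. Every automorphism fixes the hub and acts on the rim 8-cycle, so Aut(G) ≅ Aut(C_8) = D_8 of order 16.

D_8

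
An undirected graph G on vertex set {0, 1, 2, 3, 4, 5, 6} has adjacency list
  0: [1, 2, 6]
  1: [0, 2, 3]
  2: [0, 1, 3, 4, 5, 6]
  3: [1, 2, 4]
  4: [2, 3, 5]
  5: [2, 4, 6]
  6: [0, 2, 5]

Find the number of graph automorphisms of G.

12

Vertex 2 is the unique vertex of degree 6; the remaining 6 vertices each have degree 3 and induce a cycle, so G is the wheel on 7 vertices with hub 2. With the hub fixed, the remaining symmetry is that of the rim cycle C_6, giving the dihedral group D_6.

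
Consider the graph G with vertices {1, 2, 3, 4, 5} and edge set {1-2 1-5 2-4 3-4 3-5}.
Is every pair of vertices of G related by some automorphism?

Yes

G is 2-regular and connected on 5 vertices, i.e. the cycle C_5. C_5 has 5 rotations and 5 reflections, so Aut(C_5) ≅ D_5 of order 10. Under this action every vertex can be carried to every other, so G is vertex-transitive.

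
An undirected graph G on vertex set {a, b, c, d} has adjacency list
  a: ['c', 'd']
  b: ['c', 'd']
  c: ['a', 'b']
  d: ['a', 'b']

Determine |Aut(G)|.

8

G is 2-regular and bipartite on 2^2 = 4 vertices with girth 4; it is the hypercube graph Q_2. Aut(Q_2) consists of the signed permutations of the 2 coordinate axes: 2! permutations times 2^2 sign flips, so |Aut| = 2^2·2! = 8.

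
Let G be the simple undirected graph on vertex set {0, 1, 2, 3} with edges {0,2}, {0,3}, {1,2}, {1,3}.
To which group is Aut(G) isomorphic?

G is 2-regular and connected on 4 vertices, i.e. the cycle C_4. The automorphisms of the 4-cycle are exactly the symmetries of a regular 4-gon: the dihedral group D_4, |D_4| = 8.

the dihedral group of order 8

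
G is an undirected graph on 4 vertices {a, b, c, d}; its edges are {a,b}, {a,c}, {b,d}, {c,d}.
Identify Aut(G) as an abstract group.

Every vertex has degree 2 and the graph is connected, so G is the 4-cycle C_4. The automorphisms of the 4-cycle are exactly the symmetries of a regular 4-gon: the dihedral group D_4, |D_4| = 8.

the dihedral group of order 8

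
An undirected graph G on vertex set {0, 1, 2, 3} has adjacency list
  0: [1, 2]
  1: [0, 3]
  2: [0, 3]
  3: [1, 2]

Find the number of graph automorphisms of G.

8

Every vertex has degree 2 and the graph is connected, so G is the 4-cycle C_4. C_4 has 4 rotations and 4 reflections, so Aut(C_4) ≅ D_4 of order 8.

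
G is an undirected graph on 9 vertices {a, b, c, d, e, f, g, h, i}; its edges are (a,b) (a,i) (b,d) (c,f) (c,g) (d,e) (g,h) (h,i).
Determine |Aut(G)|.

2

The degree sequence is [2, 2, 2, 2, 1, 1, 2, 2, 2]; the two degree-1 vertices e and f are the ends of a path, so G = P_9. The only nontrivial automorphism of a path is the end-to-end reflection, so Aut(G) ≅ Z_2.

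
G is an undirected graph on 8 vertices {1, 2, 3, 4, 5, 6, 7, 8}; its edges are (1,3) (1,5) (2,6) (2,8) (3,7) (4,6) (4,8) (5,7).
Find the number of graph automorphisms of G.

128

G has two connected components, {2, 4, 6, 8} and {1, 3, 5, 7}; each is 2-regular, so G = C_4 ⊔ C_4. Aut of a disjoint union of two copies of C_4 is the wreath product D_4 ≀ Z_2, of order 2·8² = 128.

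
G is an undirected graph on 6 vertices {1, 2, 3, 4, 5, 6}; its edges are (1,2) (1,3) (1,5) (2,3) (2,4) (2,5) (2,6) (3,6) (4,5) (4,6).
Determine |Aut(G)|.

Vertex 2 is the unique vertex of degree 5; the remaining 5 vertices each have degree 3 and induce a cycle, so G is the wheel on 6 vertices with hub 2. With the hub fixed, the remaining symmetry is that of the rim cycle C_5, giving the dihedral group D_5.

10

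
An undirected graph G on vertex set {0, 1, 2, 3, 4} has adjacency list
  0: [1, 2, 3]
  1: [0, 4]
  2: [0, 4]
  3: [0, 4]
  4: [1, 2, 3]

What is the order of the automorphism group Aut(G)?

The vertices split by degree into {0, 4} (degree 3) and {1, 2, 3} (degree 2); every edge runs between the two parts, so G is the complete bipartite graph K_{2,3}. Automorphisms preserve the bipartition setwise (since the parts differ in size) and act as S_3 × S_2 within it; |Aut| = 12.

12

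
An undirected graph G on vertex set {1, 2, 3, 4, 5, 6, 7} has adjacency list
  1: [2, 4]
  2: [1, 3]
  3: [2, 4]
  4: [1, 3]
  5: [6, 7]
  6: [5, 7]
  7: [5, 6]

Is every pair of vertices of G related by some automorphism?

G has two connected components, {1, 2, 3, 4} and {5, 6, 7}; each is 2-regular, so G = C_4 ⊔ C_3. The orbit of 1 under Aut(G) is {1, 2, 3, 4}, which does not contain 5, so G is not vertex-transitive.

No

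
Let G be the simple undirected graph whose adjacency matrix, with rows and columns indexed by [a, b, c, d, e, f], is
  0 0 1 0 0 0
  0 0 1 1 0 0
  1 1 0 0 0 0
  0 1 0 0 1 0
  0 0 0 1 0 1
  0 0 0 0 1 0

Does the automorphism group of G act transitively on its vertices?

Automorphisms preserve degree, but G has vertices of degree 1 and vertices of degree 2; no automorphism maps one to the other, so G is not vertex-transitive.

No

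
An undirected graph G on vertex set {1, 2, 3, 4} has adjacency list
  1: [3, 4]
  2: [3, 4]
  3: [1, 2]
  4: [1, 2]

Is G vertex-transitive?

Yes

G is 2-regular and connected on 4 vertices, i.e. the cycle C_4. C_4 has 4 rotations and 4 reflections, so Aut(C_4) ≅ D_4 of order 8. This group acts transitively on the 4 vertices.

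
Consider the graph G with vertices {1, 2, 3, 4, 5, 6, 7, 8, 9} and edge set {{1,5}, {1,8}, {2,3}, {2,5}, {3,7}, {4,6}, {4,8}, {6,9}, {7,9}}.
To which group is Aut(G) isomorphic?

Every vertex has degree 2 and the graph is connected, so G is the 9-cycle C_9. The automorphisms of the 9-cycle are exactly the symmetries of a regular 9-gon: the dihedral group D_9, |D_9| = 18.

the dihedral group of order 18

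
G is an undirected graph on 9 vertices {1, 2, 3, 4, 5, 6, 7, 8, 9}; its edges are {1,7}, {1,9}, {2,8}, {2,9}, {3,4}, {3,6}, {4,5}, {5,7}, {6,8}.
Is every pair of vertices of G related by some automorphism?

G is 2-regular and connected on 9 vertices, i.e. the cycle C_9. C_9 has 9 rotations and 9 reflections, so Aut(C_9) ≅ D_9 of order 18. Under this action every vertex can be carried to every other, so G is vertex-transitive.

Yes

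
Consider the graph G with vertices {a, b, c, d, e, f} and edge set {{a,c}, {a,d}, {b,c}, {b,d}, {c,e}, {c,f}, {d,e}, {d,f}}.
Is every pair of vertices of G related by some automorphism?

Automorphisms preserve degree, but G has vertices of degree 2 and vertices of degree 4; no automorphism maps one to the other, so G is not vertex-transitive.

No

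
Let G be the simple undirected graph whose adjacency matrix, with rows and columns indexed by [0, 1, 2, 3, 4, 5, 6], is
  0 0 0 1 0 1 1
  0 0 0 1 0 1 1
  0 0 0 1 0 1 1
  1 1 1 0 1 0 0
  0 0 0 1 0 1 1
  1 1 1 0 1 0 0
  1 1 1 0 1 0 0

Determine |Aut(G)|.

144

The vertices split by degree into {3, 5, 6} (degree 4) and {0, 1, 2, 4} (degree 3); every edge runs between the two parts, so G is the complete bipartite graph K_{3,4}. Automorphisms preserve the bipartition setwise (since the parts differ in size) and act as S_3 × S_4 within it; |Aut| = 144.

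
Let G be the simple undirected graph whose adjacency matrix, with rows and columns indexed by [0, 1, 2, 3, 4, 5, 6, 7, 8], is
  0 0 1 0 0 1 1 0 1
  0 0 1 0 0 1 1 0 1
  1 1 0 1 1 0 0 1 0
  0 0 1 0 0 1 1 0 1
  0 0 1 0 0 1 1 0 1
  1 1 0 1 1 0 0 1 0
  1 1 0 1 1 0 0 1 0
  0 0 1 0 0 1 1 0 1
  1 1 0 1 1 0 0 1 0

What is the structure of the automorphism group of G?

S_5 × S_4

The vertices split by degree into {2, 5, 6, 8} (degree 5) and {0, 1, 3, 4, 7} (degree 4); every edge runs between the two parts, so G is the complete bipartite graph K_{4,5}. The parts have unequal sizes, so no automorphism swaps them; each part is permuted independently, giving S_5 × S_4 of order 5!·4! = 2880.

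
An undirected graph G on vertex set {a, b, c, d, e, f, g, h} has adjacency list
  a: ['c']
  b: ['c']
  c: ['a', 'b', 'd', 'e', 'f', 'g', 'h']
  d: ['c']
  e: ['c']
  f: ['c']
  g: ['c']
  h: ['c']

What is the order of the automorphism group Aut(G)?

5040

Vertex c has degree 7 and every other vertex has degree 1, so G is the star K_{1,7} with centre c. Any automorphism fixes the centre and permutes the 7 leaves freely, so Aut(G) ≅ S_7 of order 7! = 5040.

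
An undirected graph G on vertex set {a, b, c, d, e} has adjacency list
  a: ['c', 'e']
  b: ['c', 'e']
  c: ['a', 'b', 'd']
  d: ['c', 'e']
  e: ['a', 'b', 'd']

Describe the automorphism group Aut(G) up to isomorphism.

The vertices split by degree into {c, e} (degree 3) and {a, b, d} (degree 2); every edge runs between the two parts, so G is the complete bipartite graph K_{2,3}. Automorphisms preserve the bipartition setwise (since the parts differ in size) and act as S_2 × S_3 within it; |Aut| = 12.

S_2 × S_3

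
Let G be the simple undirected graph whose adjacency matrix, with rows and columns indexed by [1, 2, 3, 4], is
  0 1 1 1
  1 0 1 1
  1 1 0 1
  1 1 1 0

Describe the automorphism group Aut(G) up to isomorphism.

the symmetric group on 4 letters

All 4 vertices are pairwise adjacent: G = K_4. Every bijection on the vertex set is an automorphism of K_4; hence Aut(K_4) ≅ S_4, order 24.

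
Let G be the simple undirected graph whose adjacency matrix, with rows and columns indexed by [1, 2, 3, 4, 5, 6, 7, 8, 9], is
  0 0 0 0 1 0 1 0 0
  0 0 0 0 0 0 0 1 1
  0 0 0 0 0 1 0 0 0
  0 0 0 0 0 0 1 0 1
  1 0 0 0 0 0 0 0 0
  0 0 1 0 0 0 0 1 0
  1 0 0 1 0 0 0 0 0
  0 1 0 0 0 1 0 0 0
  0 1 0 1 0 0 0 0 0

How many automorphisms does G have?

The degree sequence is [2, 2, 1, 2, 1, 2, 2, 2, 2]; the two degree-1 vertices 3 and 5 are the ends of a path, so G = P_9. The only nontrivial automorphism of a path is the end-to-end reflection, so Aut(G) ≅ Z_2.

2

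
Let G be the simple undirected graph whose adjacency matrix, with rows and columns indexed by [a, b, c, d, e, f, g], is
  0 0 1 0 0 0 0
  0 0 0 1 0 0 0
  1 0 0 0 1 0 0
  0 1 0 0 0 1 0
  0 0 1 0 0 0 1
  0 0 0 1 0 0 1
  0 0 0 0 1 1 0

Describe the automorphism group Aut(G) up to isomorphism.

Z_2

The degree sequence is [1, 1, 2, 2, 2, 2, 2]; the two degree-1 vertices a and b are the ends of a path, so G = P_7. The only nontrivial automorphism of a path is the end-to-end reflection, so Aut(G) ≅ Z_2.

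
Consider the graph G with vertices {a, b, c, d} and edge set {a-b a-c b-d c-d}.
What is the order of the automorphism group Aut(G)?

8

G is 2-regular and bipartite on 2^2 = 4 vertices with girth 4; it is the hypercube graph Q_2. Aut(Q_2) consists of the signed permutations of the 2 coordinate axes: 2! permutations times 2^2 sign flips, so |Aut| = 2^2·2! = 8.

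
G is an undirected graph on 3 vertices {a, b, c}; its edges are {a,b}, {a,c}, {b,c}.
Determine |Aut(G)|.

All 3 vertices are pairwise adjacent: G = K_3. Every bijection on the vertex set is an automorphism of K_3; hence Aut(K_3) ≅ S_3, order 6.

6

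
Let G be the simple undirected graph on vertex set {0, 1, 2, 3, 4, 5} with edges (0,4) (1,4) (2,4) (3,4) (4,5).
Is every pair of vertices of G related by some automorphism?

Vertex 4 is the only vertex of degree 5, so every automorphism fixes it; G is not vertex-transitive.

No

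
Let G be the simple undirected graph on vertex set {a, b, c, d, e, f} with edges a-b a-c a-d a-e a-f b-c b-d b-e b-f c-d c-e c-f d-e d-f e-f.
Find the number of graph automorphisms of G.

Every vertex has degree 5, so G is the complete graph K_6. Any permutation of the 6 vertices preserves K_6, so Aut(K_6) = S_6 of order 6! = 720.

720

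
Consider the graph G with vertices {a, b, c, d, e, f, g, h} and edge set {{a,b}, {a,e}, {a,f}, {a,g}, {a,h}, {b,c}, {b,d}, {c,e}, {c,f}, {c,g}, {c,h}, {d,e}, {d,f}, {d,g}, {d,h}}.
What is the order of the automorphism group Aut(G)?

720

The vertices split by degree into {a, c, d} (degree 5) and {b, e, f, g, h} (degree 3); every edge runs between the two parts, so G is the complete bipartite graph K_{3,5}. The parts have unequal sizes, so no automorphism swaps them; each part is permuted independently, giving S_3 × S_5 of order 3!·5! = 720.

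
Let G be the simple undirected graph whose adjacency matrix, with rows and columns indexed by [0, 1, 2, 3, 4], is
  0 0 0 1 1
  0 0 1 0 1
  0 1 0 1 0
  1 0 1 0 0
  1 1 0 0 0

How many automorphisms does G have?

G is 2-regular and connected on 5 vertices, i.e. the cycle C_5. The automorphisms of the 5-cycle are exactly the symmetries of a regular 5-gon: the dihedral group D_5, |D_5| = 10.

10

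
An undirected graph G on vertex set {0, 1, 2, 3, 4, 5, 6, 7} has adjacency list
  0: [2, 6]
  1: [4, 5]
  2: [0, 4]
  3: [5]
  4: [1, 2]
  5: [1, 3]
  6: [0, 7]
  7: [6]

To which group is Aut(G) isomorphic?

The degree sequence is [2, 2, 2, 1, 2, 2, 2, 1]; the two degree-1 vertices 3 and 7 are the ends of a path, so G = P_8. A path has exactly one nontrivial symmetry — reversal — giving Aut(G) of order 2.

C_2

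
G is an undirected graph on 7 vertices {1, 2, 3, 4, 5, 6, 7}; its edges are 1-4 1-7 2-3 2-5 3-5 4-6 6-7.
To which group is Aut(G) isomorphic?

G has two connected components, {1, 4, 6, 7} and {2, 3, 5}; each is 2-regular, so G = C_4 ⊔ C_3. No automorphism exchanges components of different sizes, hence Aut(G) is the direct product D_3 × D_4, order 48.

D_3 × D_4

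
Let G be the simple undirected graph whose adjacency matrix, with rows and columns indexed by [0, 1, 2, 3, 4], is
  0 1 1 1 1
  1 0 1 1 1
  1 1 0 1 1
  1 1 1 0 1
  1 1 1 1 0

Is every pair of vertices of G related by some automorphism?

All 5 vertices are pairwise adjacent: G = K_5. Any permutation of the 5 vertices preserves K_5, so Aut(K_5) = S_5 of order 5! = 120. Under this action every vertex can be carried to every other, so G is vertex-transitive.

Yes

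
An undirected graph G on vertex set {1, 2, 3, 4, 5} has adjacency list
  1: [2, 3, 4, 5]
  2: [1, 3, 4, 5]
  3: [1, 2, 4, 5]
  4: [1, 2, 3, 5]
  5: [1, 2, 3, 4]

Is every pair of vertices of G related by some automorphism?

Yes

All 5 vertices are pairwise adjacent: G = K_5. Every bijection on the vertex set is an automorphism of K_5; hence Aut(K_5) ≅ S_5, order 120. Under this action every vertex can be carried to every other, so G is vertex-transitive.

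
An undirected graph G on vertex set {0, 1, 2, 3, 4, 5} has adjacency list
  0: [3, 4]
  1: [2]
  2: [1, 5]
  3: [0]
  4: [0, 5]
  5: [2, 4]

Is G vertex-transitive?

No

Automorphisms preserve degree, but G has vertices of degree 1 and vertices of degree 2; no automorphism maps one to the other, so G is not vertex-transitive.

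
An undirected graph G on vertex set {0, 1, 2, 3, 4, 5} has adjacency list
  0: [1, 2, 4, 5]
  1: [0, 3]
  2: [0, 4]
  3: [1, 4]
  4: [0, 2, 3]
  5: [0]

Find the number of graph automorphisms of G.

Degrees alone do not determine every vertex (e.g. 1 and 2 both have degree 2), but their neighbour-degree multisets differ: N(1) has degrees [2, 4] while N(2) has degrees [3, 4]. Repeating this refinement separates all vertices, so the only automorphism is the identity.

1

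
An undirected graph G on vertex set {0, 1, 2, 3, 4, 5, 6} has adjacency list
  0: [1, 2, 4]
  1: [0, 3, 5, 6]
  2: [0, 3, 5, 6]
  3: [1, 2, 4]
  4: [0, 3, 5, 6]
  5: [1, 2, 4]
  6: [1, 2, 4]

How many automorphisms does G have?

144

The vertices split by degree into {1, 2, 4} (degree 4) and {0, 3, 5, 6} (degree 3); every edge runs between the two parts, so G is the complete bipartite graph K_{3,4}. Automorphisms preserve the bipartition setwise (since the parts differ in size) and act as S_4 × S_3 within it; |Aut| = 144.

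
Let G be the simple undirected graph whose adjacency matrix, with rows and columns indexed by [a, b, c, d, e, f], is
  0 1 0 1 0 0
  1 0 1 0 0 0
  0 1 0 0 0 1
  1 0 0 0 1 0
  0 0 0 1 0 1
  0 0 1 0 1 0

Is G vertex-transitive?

Every vertex has degree 2 and the graph is connected, so G is the 6-cycle C_6. The automorphisms of the 6-cycle are exactly the symmetries of a regular 6-gon: the dihedral group D_6, |D_6| = 12. This group acts transitively on the 6 vertices.

Yes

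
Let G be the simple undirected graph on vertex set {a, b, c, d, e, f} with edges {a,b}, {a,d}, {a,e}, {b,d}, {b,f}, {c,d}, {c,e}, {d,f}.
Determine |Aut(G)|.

The degree sequence is [3, 3, 2, 4, 2, 2]. Checking the degree-preserving permutations of the vertex set shows that none except the identity preserves every edge, so Aut(G) is trivial.

1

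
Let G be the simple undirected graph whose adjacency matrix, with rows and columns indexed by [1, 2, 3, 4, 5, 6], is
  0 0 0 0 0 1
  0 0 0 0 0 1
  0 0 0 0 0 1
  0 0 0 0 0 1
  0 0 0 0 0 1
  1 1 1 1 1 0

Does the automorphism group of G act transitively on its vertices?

No

Vertex 6 is the only vertex of degree 5, so every automorphism fixes it; G is not vertex-transitive.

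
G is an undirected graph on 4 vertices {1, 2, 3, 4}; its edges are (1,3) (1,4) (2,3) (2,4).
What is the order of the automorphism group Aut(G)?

8

G is 2-regular and bipartite on 2^2 = 4 vertices with girth 4; it is the hypercube graph Q_2. Aut(Q_2) consists of the signed permutations of the 2 coordinate axes: 2! permutations times 2^2 sign flips, so |Aut| = 2^2·2! = 8.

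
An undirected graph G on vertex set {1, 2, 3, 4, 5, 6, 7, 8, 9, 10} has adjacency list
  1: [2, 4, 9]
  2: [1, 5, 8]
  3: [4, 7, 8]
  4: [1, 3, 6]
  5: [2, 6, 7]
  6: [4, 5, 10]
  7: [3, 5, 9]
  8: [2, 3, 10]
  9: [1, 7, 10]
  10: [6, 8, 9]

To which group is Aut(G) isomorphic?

G is 3-regular on 10 vertices with no triangles and no 4-cycles (girth 5): this is the Petersen graph. Viewing the Petersen graph as the Kneser graph K(5,2) — vertices are 2-subsets of {1,…,5}, edges join disjoint pairs — its automorphisms are exactly the permutations of the 5-element set, so Aut ≅ S_5 of order 120.

the symmetric group S_5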